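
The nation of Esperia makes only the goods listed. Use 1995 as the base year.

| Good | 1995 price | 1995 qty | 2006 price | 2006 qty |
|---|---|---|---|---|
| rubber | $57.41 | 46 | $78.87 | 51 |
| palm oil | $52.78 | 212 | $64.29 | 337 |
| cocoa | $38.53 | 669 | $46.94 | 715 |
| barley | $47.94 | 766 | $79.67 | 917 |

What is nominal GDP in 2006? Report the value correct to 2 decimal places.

Nominal GDP 2006 = Σ (p_2006 × q_2006) = 78.87·51 + 64.29·337 + 46.94·715 + 79.67·917 = 132307.59.

$132307.59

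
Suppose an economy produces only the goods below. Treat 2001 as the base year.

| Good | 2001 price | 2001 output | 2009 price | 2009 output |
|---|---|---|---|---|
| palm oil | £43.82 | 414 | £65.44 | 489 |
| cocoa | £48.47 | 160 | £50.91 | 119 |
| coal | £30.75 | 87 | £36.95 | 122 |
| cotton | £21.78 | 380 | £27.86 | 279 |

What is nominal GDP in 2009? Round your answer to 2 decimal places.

Nominal GDP 2009 = Σ (p_2009 × q_2009) = 65.44·489 + 50.91·119 + 36.95·122 + 27.86·279 = 50339.29.

£50339.29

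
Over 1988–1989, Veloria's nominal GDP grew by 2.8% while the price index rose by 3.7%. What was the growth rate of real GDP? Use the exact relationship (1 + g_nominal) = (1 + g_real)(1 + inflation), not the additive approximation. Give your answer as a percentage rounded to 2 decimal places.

(1 + g_nom) = (1 + g_real)(1 + π), so g_real = 1.0280 / 1.0370 − 1 = -0.00868.

-0.87%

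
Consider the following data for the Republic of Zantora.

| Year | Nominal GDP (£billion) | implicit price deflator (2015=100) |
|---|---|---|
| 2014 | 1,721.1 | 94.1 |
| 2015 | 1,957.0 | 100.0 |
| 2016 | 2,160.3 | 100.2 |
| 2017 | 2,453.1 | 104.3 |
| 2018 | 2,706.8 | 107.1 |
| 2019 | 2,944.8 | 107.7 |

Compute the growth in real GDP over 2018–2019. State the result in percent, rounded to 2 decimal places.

Real GDP 2018 = 2706.8/1.071 = 2527.36.
Real GDP 2019 = 2944.8/1.077 = 2734.26.
Change = 2734.26/2527.36 − 1 = 0.0819.

8.19%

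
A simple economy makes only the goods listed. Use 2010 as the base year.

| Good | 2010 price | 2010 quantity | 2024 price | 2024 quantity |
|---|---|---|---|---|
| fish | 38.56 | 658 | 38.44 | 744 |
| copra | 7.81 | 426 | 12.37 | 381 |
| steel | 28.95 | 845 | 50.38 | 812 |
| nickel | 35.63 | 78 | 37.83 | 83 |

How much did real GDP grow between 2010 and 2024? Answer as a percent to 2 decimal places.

Real GDP 2010 = Nominal GDP 2010 = 38.56·658 + 7.81·426 + 28.95·845 + 35.63·78 = 55941.43.
Real GDP 2024 (at 2010 prices) = 38.56·744 + 7.81·381 + 28.95·812 + 35.63·83 = 58128.94.
Real growth = 58128.94/55941.43 − 1 = 0.0391.

3.91%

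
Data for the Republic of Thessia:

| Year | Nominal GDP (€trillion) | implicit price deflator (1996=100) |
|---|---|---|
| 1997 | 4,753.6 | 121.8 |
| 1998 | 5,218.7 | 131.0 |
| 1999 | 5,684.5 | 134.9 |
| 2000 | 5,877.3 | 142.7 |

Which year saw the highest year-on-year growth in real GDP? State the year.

1999

1998: real = 5218.7/1.310 = 3983.74; growth vs 1997 (3902.79) = 2.07%.
1999: real = 5684.5/1.349 = 4213.86; growth vs 1998 (3983.74) = 5.78%.
2000: real = 5877.3/1.427 = 4118.64; growth vs 1999 (4213.86) = -2.26%.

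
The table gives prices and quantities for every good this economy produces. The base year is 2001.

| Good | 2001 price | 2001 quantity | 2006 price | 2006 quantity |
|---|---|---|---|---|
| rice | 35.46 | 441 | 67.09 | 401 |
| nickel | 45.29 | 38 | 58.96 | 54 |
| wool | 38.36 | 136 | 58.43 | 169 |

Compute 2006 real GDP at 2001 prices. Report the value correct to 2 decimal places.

Real GDP 2006 = Σ (p_2001 × q_2006) = 35.46·401 + 45.29·54 + 38.36·169 = 23147.96.

23147.96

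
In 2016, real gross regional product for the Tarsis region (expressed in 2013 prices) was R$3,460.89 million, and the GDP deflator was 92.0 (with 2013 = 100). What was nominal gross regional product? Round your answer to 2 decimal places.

R$3,184.02 million

Nominal gross regional product = Real × (GDP deflator/100) = 3460.89 × 0.920 = 3184.02.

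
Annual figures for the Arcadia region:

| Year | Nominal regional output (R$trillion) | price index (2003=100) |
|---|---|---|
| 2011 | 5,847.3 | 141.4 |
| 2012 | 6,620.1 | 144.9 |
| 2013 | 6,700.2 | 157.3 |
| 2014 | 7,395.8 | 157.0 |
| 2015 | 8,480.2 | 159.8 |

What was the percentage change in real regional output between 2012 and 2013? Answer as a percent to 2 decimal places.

Real regional output 2012 = 6620.1/1.449 = 4568.74.
Real regional output 2013 = 6700.2/1.573 = 4259.50.
Change = 4259.50/4568.74 − 1 = -0.0677.

-6.77%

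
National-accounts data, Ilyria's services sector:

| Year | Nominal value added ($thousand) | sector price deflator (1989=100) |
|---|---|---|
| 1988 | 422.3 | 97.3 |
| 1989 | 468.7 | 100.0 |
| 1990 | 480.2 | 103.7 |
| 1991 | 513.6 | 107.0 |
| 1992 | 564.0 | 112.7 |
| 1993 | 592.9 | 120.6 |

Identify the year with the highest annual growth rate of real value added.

1989

1989: real = 468.7/1.000 = 468.70; growth vs 1988 (434.02) = 7.99%.
1990: real = 480.2/1.037 = 463.07; growth vs 1989 (468.70) = -1.20%.
1991: real = 513.6/1.070 = 480.00; growth vs 1990 (463.07) = 3.66%.
1992: real = 564.0/1.127 = 500.44; growth vs 1991 (480.00) = 4.26%.
1993: real = 592.9/1.206 = 491.63; growth vs 1992 (500.44) = -1.76%.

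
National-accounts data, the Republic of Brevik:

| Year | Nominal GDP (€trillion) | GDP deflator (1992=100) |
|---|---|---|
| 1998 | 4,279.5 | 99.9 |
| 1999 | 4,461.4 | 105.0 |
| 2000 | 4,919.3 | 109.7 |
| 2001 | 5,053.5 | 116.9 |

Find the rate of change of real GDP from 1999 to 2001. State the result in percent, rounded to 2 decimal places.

Real GDP 1999 = 4461.4/1.050 = 4248.95.
Real GDP 2001 = 5053.5/1.169 = 4322.93.
Change = 4322.93/4248.95 − 1 = 0.0174.

1.74%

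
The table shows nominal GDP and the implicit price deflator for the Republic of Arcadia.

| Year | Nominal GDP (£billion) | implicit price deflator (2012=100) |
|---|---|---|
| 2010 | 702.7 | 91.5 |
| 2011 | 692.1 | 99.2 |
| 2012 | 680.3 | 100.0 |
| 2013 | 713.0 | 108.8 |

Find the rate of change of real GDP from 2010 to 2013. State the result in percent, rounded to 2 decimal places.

Real GDP 2010 = 702.7/0.915 = 767.98.
Real GDP 2013 = 713.0/1.088 = 655.33.
Change = 655.33/767.98 − 1 = -0.1467.

-14.67%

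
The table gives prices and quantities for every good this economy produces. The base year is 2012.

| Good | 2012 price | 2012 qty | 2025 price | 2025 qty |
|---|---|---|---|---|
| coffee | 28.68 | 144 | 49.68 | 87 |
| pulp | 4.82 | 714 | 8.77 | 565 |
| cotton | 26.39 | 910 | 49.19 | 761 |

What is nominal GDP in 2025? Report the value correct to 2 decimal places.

Nominal GDP 2025 = Σ (p_2025 × q_2025) = 49.68·87 + 8.77·565 + 49.19·761 = 46710.80.

46710.80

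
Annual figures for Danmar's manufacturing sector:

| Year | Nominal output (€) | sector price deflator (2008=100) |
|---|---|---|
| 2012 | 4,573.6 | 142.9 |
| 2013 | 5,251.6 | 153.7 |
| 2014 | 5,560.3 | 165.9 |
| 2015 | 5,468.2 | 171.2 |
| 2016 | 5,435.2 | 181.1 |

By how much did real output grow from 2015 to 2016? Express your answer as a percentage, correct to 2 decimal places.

Real output 2015 = 5468.2/1.712 = 3194.04.
Real output 2016 = 5435.2/1.811 = 3001.21.
Change = 3001.21/3194.04 − 1 = -0.0604.

-6.04%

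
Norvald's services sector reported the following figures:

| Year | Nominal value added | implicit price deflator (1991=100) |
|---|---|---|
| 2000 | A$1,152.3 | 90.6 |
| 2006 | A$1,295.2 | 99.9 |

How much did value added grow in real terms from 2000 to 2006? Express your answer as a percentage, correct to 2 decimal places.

Real value added 2000 = 1152.3 / 0.906 = 1271.85.
Real value added 2006 = 1295.2 / 0.999 = 1296.50.
Real growth = 1296.50 / 1271.85 − 1 = 0.0194.

1.94%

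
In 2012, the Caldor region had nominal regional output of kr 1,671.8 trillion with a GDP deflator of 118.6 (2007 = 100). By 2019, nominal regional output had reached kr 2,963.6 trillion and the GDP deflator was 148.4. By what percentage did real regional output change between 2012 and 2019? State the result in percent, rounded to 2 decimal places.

Deflate each year: 2012 → 1671.8/1.186 = 1409.61; 2019 → 2963.6/1.484 = 1997.04.
So real regional output changed by 1997.04/1409.61 − 1 = 0.4167, i.e. 41.67%.

41.67%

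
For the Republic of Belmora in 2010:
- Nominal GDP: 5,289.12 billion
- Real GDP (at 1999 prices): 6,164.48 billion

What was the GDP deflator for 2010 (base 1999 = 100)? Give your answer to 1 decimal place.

85.8

GDP deflator = (Nominal / Real) × 100 = 5289.12 / 6164.48 × 100 = 85.80.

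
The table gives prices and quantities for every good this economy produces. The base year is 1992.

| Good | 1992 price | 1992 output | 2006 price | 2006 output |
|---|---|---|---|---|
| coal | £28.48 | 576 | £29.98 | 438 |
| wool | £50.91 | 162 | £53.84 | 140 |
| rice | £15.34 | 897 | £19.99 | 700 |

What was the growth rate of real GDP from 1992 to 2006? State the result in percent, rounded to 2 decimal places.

-21.01%

Real GDP 1992 = Nominal GDP 1992 = 28.48·576 + 50.91·162 + 15.34·897 = 38411.88.
Real GDP 2006 (at 1992 prices) = 28.48·438 + 50.91·140 + 15.34·700 = 30339.64.
Real growth = 30339.64/38411.88 − 1 = -0.2101.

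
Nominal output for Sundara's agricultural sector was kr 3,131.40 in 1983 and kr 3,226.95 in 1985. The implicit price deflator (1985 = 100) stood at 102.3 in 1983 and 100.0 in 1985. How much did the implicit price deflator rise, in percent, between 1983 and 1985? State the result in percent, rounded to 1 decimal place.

-2.2%

Price-level change = 100.0 / 102.3 − 1 = -0.0225.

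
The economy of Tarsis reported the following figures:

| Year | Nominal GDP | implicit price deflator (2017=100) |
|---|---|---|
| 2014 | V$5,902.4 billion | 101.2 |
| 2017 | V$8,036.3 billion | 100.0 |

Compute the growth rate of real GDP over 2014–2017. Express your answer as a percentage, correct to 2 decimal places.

37.79%

Deflate each year: 2014 → 5902.4/1.012 = 5832.41; 2017 → 8036.3/1.000 = 8036.30.
So real GDP changed by 8036.30/5832.41 − 1 = 0.3779, i.e. 37.79%.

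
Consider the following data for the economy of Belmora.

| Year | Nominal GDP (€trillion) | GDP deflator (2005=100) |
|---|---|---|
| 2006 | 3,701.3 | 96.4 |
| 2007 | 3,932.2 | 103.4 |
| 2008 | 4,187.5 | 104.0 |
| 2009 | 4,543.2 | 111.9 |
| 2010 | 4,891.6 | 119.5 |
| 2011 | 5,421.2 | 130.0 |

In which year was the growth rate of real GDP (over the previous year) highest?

2007: real = 3932.2/1.034 = 3802.90; growth vs 2006 (3839.52) = -0.95%.
2008: real = 4187.5/1.040 = 4026.44; growth vs 2007 (3802.90) = 5.88%.
2009: real = 4543.2/1.119 = 4060.05; growth vs 2008 (4026.44) = 0.83%.
2010: real = 4891.6/1.195 = 4093.39; growth vs 2009 (4060.05) = 0.82%.
2011: real = 5421.2/1.300 = 4170.15; growth vs 2010 (4093.39) = 1.88%.

2008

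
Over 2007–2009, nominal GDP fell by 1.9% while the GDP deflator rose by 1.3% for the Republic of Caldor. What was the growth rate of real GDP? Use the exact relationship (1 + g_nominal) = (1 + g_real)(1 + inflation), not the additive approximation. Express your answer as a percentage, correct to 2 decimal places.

(1 + g_nom) = (1 + g_real)(1 + π), so g_real = 0.9810 / 1.0130 − 1 = -0.03159.

-3.16%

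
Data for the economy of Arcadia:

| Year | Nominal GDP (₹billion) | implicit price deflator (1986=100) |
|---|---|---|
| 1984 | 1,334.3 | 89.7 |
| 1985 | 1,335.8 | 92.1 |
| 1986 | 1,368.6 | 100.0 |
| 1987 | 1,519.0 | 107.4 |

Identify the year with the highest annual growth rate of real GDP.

1987

1985: real = 1335.8/0.921 = 1450.38; growth vs 1984 (1487.51) = -2.50%.
1986: real = 1368.6/1.000 = 1368.60; growth vs 1985 (1450.38) = -5.64%.
1987: real = 1519.0/1.074 = 1414.34; growth vs 1986 (1368.60) = 3.34%.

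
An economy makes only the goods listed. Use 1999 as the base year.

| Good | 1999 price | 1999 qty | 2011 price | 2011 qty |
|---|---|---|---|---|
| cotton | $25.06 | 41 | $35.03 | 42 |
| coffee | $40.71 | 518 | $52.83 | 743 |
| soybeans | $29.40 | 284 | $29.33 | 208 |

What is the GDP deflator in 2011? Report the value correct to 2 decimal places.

125.15

Nominal GDP 2011 = 35.03·42 + 52.83·743 + 29.33·208 = 46824.59.
Real GDP 2011 (at 1999 prices) = 25.06·42 + 40.71·743 + 29.40·208 = 37415.25.
Deflator = Nominal/Real × 100 = 46824.59/37415.25 × 100 = 125.148.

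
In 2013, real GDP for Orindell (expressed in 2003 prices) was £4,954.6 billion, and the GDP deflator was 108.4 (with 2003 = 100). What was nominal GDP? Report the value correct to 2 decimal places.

Nominal GDP = Real × (GDP deflator/100) = 4954.6 × 1.084 = 5370.79.

£5,370.79 billion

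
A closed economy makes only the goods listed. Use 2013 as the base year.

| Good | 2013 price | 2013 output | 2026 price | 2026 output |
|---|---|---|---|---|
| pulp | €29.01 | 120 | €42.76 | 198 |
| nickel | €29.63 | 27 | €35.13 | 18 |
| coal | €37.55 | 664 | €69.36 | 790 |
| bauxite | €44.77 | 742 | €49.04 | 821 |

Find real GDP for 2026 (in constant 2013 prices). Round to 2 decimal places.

Real GDP 2026 = Σ (p_2013 × q_2026) = 29.01·198 + 29.63·18 + 37.55·790 + 44.77·821 = 72697.99.

€72697.99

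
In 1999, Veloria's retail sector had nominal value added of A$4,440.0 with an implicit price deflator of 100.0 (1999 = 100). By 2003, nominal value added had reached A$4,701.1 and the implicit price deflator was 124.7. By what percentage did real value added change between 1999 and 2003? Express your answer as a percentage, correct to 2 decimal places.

Deflate each year: 1999 → 4440.0/1.000 = 4440.00; 2003 → 4701.1/1.247 = 3769.93.
So real value added changed by 3769.93/4440.00 − 1 = -0.1509, i.e. -15.09%.

-15.09%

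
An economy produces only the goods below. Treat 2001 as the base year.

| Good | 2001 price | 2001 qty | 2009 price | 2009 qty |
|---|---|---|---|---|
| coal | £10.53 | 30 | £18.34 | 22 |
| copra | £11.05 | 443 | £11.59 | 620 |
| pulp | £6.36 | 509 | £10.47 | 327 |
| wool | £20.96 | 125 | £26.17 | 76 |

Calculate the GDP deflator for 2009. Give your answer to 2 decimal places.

Nominal GDP 2009 = 18.34·22 + 11.59·620 + 10.47·327 + 26.17·76 = 13001.89.
Real GDP 2009 (at 2001 prices) = 10.53·22 + 11.05·620 + 6.36·327 + 20.96·76 = 10755.34.
Deflator = Nominal/Real × 100 = 13001.89/10755.34 × 100 = 120.888.

120.89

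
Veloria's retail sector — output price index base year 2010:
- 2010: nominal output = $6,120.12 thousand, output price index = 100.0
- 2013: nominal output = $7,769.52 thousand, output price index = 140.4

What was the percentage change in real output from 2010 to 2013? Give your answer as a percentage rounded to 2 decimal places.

Real output 2010 = 6120.12 / 1.000 = 6120.12.
Real output 2013 = 7769.52 / 1.404 = 5533.85.
Real growth = 5533.85 / 6120.12 − 1 = -0.0958.

-9.58%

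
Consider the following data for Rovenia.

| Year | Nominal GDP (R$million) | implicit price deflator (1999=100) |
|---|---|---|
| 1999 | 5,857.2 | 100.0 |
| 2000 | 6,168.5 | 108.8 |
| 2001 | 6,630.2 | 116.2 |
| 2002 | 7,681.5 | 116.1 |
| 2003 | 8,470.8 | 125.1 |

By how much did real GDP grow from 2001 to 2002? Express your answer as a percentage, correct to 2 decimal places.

Real GDP 2001 = 6630.2/1.162 = 5705.85.
Real GDP 2002 = 7681.5/1.161 = 6616.28.
Change = 6616.28/5705.85 − 1 = 0.1596.

15.96%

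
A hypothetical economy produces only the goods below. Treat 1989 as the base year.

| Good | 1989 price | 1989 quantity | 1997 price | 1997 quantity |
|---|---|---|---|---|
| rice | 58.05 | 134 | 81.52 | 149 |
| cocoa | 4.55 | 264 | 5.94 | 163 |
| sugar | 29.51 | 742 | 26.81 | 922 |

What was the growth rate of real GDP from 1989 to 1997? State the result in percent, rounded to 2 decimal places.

18.54%

Real GDP 1989 = Nominal GDP 1989 = 58.05·134 + 4.55·264 + 29.51·742 = 30876.32.
Real GDP 1997 (at 1989 prices) = 58.05·149 + 4.55·163 + 29.51·922 = 36599.32.
Real growth = 36599.32/30876.32 − 1 = 0.1854.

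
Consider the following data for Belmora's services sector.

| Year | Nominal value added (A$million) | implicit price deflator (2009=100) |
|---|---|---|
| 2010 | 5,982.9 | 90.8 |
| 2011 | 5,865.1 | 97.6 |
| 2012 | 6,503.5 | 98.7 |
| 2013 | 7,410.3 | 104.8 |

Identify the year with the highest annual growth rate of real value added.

2012

2011: real = 5865.1/0.976 = 6009.32; growth vs 2010 (6589.10) = -8.80%.
2012: real = 6503.5/0.987 = 6589.16; growth vs 2011 (6009.32) = 9.65%.
2013: real = 7410.3/1.048 = 7070.90; growth vs 2012 (6589.16) = 7.31%.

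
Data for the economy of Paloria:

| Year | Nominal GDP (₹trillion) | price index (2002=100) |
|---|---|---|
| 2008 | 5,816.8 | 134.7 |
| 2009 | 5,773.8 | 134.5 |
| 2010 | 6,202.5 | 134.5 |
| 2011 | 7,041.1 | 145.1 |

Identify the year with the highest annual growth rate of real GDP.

2010

2009: real = 5773.8/1.345 = 4292.79; growth vs 2008 (4318.34) = -0.59%.
2010: real = 6202.5/1.345 = 4611.52; growth vs 2009 (4292.79) = 7.42%.
2011: real = 7041.1/1.451 = 4852.58; growth vs 2010 (4611.52) = 5.23%.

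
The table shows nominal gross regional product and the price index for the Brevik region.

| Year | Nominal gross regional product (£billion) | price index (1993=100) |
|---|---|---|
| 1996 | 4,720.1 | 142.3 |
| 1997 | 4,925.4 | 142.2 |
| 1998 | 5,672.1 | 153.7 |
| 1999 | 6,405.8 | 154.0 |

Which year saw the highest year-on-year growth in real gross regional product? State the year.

1999

1997: real = 4925.4/1.422 = 3463.71; growth vs 1996 (3317.01) = 4.42%.
1998: real = 5672.1/1.537 = 3690.37; growth vs 1997 (3463.71) = 6.54%.
1999: real = 6405.8/1.540 = 4159.61; growth vs 1998 (3690.37) = 12.72%.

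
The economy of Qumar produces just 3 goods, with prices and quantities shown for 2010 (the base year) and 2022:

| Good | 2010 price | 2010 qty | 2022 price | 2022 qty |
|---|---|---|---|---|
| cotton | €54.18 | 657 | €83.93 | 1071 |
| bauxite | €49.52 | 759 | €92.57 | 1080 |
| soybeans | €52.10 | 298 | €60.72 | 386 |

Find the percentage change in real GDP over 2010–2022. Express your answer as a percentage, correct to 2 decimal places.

Real GDP 2010 = Nominal GDP 2010 = 54.18·657 + 49.52·759 + 52.10·298 = 88707.74.
Real GDP 2022 (at 2010 prices) = 54.18·1071 + 49.52·1080 + 52.10·386 = 131618.98.
Real growth = 131618.98/88707.74 − 1 = 0.4837.

48.37%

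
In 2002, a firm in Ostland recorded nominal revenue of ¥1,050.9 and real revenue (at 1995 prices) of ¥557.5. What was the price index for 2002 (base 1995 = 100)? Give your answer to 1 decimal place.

188.5

price index = (Nominal / Real) × 100 = 1050.9 / 557.5 × 100 = 188.50.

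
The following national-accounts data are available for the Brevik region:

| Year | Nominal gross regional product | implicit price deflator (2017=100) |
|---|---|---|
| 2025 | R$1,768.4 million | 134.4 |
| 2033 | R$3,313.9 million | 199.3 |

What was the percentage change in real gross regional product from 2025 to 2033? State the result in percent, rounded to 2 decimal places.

Deflate each year: 2025 → 1768.4/1.344 = 1315.77; 2033 → 3313.9/1.993 = 1662.77.
So real gross regional product changed by 1662.77/1315.77 − 1 = 0.2637, i.e. 26.37%.

26.37%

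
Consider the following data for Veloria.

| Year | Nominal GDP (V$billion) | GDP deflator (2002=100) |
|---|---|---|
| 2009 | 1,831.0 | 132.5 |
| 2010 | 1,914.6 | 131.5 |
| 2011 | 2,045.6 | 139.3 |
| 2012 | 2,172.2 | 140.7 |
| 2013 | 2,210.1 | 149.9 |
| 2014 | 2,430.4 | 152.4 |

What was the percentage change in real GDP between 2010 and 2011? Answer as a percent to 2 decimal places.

Real GDP 2010 = 1914.6/1.315 = 1455.97.
Real GDP 2011 = 2045.6/1.393 = 1468.49.
Change = 1468.49/1455.97 − 1 = 0.0086.

0.86%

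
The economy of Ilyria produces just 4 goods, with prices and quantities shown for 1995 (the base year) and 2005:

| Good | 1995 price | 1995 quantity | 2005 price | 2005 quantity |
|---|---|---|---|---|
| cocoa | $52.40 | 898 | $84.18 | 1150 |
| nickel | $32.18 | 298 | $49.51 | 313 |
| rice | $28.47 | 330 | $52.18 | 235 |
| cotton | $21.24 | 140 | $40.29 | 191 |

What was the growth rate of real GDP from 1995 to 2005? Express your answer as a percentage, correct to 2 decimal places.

17.48%

Real GDP 1995 = Nominal GDP 1995 = 52.40·898 + 32.18·298 + 28.47·330 + 21.24·140 = 69013.54.
Real GDP 2005 (at 1995 prices) = 52.40·1150 + 32.18·313 + 28.47·235 + 21.24·191 = 81079.63.
Real growth = 81079.63/69013.54 − 1 = 0.1748.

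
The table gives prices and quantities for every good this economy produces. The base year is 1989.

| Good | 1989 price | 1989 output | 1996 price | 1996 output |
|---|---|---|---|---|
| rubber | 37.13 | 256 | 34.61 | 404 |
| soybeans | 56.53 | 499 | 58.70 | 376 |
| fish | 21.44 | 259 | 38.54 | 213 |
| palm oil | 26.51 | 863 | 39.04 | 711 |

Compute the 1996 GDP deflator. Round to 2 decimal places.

120.70

Nominal GDP 1996 = 34.61·404 + 58.70·376 + 38.54·213 + 39.04·711 = 72020.10.
Real GDP 1996 (at 1989 prices) = 37.13·404 + 56.53·376 + 21.44·213 + 26.51·711 = 59671.13.
Deflator = Nominal/Real × 100 = 72020.10/59671.13 × 100 = 120.695.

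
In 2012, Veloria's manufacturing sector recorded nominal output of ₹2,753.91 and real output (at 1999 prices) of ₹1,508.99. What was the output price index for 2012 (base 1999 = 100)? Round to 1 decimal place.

output price index = (Nominal / Real) × 100 = 2753.91 / 1508.99 × 100 = 182.50.

182.5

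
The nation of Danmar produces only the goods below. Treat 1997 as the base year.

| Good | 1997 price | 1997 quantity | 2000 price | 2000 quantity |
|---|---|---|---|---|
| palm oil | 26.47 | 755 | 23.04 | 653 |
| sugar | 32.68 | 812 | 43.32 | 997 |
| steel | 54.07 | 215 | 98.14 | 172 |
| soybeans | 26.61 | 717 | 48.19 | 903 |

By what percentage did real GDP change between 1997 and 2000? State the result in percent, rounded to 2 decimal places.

Real GDP 1997 = Nominal GDP 1997 = 26.47·755 + 32.68·812 + 54.07·215 + 26.61·717 = 77225.43.
Real GDP 2000 (at 1997 prices) = 26.47·653 + 32.68·997 + 54.07·172 + 26.61·903 = 83195.74.
Real growth = 83195.74/77225.43 − 1 = 0.0773.

7.73%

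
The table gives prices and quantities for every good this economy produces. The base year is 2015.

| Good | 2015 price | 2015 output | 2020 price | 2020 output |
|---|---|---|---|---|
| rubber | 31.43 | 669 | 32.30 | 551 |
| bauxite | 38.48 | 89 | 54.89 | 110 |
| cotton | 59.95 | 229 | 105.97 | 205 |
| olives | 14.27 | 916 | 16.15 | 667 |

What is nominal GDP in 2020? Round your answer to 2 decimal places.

56331.10

Nominal GDP 2020 = Σ (p_2020 × q_2020) = 32.30·551 + 54.89·110 + 105.97·205 + 16.15·667 = 56331.10.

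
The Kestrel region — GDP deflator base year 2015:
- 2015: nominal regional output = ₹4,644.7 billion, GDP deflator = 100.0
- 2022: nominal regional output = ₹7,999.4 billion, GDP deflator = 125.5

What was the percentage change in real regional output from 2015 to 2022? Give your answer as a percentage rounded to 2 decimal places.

37.23%

Deflate each year: 2015 → 4644.7/1.000 = 4644.70; 2022 → 7999.4/1.255 = 6374.02.
So real regional output changed by 6374.02/4644.70 − 1 = 0.3723, i.e. 37.23%.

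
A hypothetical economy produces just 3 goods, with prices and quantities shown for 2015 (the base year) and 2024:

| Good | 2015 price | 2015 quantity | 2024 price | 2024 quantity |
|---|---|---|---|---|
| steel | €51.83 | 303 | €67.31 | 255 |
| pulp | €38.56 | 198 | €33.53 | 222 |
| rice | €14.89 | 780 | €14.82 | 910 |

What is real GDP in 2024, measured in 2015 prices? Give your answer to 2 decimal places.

€35326.87

Real GDP 2024 = Σ (p_2015 × q_2024) = 51.83·255 + 38.56·222 + 14.89·910 = 35326.87.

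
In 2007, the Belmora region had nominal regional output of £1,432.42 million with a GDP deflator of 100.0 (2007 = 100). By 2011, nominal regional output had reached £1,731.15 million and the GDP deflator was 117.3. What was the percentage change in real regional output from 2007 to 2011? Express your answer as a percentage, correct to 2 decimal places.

Real regional output 2007 = 1432.42 / 1.000 = 1432.42.
Real regional output 2011 = 1731.15 / 1.173 = 1475.83.
Real growth = 1475.83 / 1432.42 − 1 = 0.0303.

3.03%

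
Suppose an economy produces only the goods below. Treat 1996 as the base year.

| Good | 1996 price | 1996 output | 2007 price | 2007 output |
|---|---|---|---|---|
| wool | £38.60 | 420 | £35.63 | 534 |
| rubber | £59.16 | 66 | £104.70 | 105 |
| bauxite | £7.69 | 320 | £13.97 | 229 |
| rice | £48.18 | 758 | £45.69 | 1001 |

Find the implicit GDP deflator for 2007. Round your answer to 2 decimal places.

Nominal GDP 2007 = 35.63·534 + 104.70·105 + 13.97·229 + 45.69·1001 = 78954.74.
Real GDP 2007 (at 1996 prices) = 38.60·534 + 59.16·105 + 7.69·229 + 48.18·1001 = 76813.39.
Deflator = Nominal/Real × 100 = 78954.74/76813.39 × 100 = 102.788.

102.79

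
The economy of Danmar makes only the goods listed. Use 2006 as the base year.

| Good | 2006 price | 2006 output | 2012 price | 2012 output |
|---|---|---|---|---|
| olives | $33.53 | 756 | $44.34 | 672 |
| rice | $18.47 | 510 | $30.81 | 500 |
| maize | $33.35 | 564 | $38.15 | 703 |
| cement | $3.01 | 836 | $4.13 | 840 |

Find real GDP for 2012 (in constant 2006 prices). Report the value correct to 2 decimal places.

$57740.61

Real GDP 2012 = Σ (p_2006 × q_2012) = 33.53·672 + 18.47·500 + 33.35·703 + 3.01·840 = 57740.61.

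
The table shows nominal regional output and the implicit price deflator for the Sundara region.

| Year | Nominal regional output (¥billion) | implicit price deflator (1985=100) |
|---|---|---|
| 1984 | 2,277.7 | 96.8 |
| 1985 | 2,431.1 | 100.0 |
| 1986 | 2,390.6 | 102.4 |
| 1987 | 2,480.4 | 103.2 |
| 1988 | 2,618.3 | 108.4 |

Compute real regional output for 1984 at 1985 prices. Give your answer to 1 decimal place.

Real regional output 1984 = 2277.7 / 0.968 = 2353.00.

¥2,353.0 billion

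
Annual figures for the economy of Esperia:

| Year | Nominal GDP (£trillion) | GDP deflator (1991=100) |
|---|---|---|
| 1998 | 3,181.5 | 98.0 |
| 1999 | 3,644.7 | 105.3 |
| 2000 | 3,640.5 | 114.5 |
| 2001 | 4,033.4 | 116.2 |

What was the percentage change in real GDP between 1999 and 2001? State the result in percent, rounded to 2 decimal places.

Real GDP 1999 = 3644.7/1.053 = 3461.25.
Real GDP 2001 = 4033.4/1.162 = 3471.08.
Change = 3471.08/3461.25 − 1 = 0.0028.

0.28%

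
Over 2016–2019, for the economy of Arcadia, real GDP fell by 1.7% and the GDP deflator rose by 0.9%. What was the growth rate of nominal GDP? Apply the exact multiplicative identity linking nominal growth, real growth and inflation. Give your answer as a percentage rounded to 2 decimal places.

-0.82%

(1 + g_nom) = (1 + g_real)(1 + π) = 0.9830 × 1.0090 = 0.99185.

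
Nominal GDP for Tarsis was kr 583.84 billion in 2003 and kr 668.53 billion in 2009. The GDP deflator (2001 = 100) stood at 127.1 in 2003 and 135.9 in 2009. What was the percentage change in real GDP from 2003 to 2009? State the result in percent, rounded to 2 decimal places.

Real GDP 2003 = 583.84 / 1.271 = 459.35.
Real GDP 2009 = 668.53 / 1.359 = 491.93.
Real growth = 491.93 / 459.35 − 1 = 0.0709.

7.09%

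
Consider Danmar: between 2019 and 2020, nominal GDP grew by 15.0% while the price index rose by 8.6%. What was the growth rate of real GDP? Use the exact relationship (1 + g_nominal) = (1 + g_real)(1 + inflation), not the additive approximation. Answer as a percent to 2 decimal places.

5.89%

(1 + g_nom) = (1 + g_real)(1 + π), so g_real = 1.1500 / 1.0860 − 1 = 0.05893.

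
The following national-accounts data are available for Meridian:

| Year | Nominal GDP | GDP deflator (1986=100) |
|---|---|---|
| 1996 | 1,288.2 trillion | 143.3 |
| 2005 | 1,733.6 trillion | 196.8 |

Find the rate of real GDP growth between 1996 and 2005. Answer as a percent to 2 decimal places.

-2.01%

Deflate each year: 1996 → 1288.2/1.433 = 898.95; 2005 → 1733.6/1.968 = 880.89.
So real GDP changed by 880.89/898.95 − 1 = -0.0201, i.e. -2.01%.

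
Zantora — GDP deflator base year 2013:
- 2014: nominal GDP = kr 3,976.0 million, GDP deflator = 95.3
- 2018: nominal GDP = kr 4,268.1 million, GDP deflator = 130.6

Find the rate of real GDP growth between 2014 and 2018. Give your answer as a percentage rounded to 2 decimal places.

-21.67%

Real GDP 2014 = 3976.0 / 0.953 = 4172.09.
Real GDP 2018 = 4268.1 / 1.306 = 3268.07.
Real growth = 3268.07 / 4172.09 − 1 = -0.2167.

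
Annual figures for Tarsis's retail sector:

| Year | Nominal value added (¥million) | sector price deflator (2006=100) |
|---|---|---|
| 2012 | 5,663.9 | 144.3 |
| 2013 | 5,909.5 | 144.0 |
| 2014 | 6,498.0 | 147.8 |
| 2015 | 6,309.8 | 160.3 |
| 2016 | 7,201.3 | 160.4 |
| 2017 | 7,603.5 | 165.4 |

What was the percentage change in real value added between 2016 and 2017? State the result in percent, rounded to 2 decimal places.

Real value added 2016 = 7201.3/1.604 = 4489.59.
Real value added 2017 = 7603.5/1.654 = 4597.04.
Change = 4597.04/4489.59 − 1 = 0.0239.

2.39%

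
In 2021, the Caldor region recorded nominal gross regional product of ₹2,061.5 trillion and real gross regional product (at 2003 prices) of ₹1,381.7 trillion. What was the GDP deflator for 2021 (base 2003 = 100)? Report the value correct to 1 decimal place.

GDP deflator = (Nominal / Real) × 100 = 2061.5 / 1381.7 × 100 = 149.20.

149.2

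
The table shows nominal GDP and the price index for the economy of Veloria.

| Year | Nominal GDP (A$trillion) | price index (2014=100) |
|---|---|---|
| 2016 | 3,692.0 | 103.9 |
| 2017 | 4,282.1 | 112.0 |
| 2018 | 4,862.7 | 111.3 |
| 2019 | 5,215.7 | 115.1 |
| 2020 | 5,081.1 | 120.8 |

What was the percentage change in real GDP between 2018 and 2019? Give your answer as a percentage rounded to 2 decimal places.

Real GDP 2018 = 4862.7/1.113 = 4369.00.
Real GDP 2019 = 5215.7/1.151 = 4531.45.
Change = 4531.45/4369.00 − 1 = 0.0372.

3.72%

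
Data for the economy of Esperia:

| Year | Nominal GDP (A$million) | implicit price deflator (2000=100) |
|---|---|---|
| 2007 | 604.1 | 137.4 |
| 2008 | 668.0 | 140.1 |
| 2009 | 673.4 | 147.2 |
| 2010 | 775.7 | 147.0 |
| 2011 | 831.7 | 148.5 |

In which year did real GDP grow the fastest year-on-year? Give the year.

2008: real = 668.0/1.401 = 476.80; growth vs 2007 (439.67) = 8.44%.
2009: real = 673.4/1.472 = 457.47; growth vs 2008 (476.80) = -4.05%.
2010: real = 775.7/1.470 = 527.69; growth vs 2009 (457.47) = 15.35%.
2011: real = 831.7/1.485 = 560.07; growth vs 2010 (527.69) = 6.14%.

2010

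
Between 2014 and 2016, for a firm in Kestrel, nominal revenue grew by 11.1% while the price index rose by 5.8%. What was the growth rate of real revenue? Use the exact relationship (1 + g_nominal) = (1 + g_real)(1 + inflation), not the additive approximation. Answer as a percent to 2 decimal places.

5.01%

(1 + g_nom) = (1 + g_real)(1 + π), so g_real = 1.1110 / 1.0580 − 1 = 0.05009.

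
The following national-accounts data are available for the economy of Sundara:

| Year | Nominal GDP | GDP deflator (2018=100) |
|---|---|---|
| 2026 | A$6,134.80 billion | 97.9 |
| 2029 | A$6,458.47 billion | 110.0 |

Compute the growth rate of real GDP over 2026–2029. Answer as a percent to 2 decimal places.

-6.30%

Real GDP 2026 = 6134.80 / 0.979 = 6266.39.
Real GDP 2029 = 6458.47 / 1.100 = 5871.34.
Real growth = 5871.34 / 6266.39 − 1 = -0.0630.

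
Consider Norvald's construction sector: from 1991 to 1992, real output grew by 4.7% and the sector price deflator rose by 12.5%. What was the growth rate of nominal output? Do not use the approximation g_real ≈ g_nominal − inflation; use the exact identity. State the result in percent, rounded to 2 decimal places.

(1 + g_nom) = (1 + g_real)(1 + π) = 1.0470 × 1.1250 = 1.17788.

17.79%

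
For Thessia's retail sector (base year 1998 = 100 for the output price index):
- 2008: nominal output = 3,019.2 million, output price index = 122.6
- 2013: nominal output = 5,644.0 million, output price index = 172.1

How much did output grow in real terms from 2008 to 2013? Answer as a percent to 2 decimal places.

33.17%

Deflate each year: 2008 → 3019.2/1.226 = 2462.64; 2013 → 5644.0/1.721 = 3279.49.
So real output changed by 3279.49/2462.64 − 1 = 0.3317, i.e. 33.17%.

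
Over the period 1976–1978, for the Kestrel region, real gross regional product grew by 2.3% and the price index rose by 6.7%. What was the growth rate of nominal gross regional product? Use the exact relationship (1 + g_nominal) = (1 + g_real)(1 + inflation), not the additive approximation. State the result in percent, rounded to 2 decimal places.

9.15%

(1 + g_nom) = (1 + g_real)(1 + π) = 1.0230 × 1.0670 = 1.09154.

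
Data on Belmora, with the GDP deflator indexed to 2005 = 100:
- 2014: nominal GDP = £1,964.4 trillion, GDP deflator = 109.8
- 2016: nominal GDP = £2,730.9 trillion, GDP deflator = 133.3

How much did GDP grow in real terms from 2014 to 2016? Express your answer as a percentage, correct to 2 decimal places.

14.51%

Real GDP 2014 = 1964.4 / 1.098 = 1789.07.
Real GDP 2016 = 2730.9 / 1.333 = 2048.69.
Real growth = 2048.69 / 1789.07 − 1 = 0.1451.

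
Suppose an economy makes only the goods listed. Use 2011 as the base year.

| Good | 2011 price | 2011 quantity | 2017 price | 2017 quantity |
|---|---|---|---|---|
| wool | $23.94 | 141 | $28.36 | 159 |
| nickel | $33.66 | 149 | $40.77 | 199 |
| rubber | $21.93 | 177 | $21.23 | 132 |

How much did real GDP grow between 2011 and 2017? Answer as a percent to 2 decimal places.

9.18%

Real GDP 2011 = Nominal GDP 2011 = 23.94·141 + 33.66·149 + 21.93·177 = 12272.49.
Real GDP 2017 (at 2011 prices) = 23.94·159 + 33.66·199 + 21.93·132 = 13399.56.
Real growth = 13399.56/12272.49 − 1 = 0.0918.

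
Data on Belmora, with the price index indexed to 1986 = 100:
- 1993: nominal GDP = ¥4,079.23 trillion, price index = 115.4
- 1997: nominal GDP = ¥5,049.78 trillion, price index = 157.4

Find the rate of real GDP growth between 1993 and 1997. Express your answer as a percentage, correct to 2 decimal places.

Deflate each year: 1993 → 4079.23/1.154 = 3534.86; 1997 → 5049.78/1.574 = 3208.25.
So real GDP changed by 3208.25/3534.86 − 1 = -0.0924, i.e. -9.24%.

-9.24%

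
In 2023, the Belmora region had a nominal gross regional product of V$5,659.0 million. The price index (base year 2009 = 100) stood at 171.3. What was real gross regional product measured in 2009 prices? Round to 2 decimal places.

V$3,303.56 million

Real gross regional product = Nominal / (price index/100) = 5659.0 / 1.713 = 3303.56.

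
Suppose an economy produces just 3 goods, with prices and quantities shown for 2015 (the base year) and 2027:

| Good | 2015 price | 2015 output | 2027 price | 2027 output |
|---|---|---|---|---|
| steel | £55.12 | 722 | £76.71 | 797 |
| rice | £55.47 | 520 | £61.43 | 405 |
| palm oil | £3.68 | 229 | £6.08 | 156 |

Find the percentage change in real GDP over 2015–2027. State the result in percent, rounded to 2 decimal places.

-3.62%

Real GDP 2015 = Nominal GDP 2015 = 55.12·722 + 55.47·520 + 3.68·229 = 69483.76.
Real GDP 2027 (at 2015 prices) = 55.12·797 + 55.47·405 + 3.68·156 = 66970.07.
Real growth = 66970.07/69483.76 − 1 = -0.0362.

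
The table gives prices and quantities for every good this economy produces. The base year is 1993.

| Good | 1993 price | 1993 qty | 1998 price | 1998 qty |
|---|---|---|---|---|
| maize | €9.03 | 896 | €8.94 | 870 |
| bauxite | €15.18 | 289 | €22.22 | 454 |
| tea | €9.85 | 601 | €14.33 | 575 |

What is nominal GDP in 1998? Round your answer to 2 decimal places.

€26105.43

Nominal GDP 1998 = Σ (p_1998 × q_1998) = 8.94·870 + 22.22·454 + 14.33·575 = 26105.43.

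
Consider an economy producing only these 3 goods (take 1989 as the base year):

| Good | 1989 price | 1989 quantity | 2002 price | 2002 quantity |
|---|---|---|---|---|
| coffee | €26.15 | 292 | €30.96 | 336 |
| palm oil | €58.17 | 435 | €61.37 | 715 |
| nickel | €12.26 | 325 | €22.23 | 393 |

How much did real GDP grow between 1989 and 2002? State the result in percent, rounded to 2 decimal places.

Real GDP 1989 = Nominal GDP 1989 = 26.15·292 + 58.17·435 + 12.26·325 = 36924.25.
Real GDP 2002 (at 1989 prices) = 26.15·336 + 58.17·715 + 12.26·393 = 55196.13.
Real growth = 55196.13/36924.25 − 1 = 0.4948.

49.48%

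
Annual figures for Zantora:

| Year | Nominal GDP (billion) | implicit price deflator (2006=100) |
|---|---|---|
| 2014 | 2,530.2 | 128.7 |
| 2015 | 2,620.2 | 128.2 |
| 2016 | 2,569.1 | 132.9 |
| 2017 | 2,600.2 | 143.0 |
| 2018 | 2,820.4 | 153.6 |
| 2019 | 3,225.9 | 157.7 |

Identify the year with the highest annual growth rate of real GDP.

2019

2015: real = 2620.2/1.282 = 2043.84; growth vs 2014 (1965.97) = 3.96%.
2016: real = 2569.1/1.329 = 1933.11; growth vs 2015 (2043.84) = -5.42%.
2017: real = 2600.2/1.430 = 1818.32; growth vs 2016 (1933.11) = -5.94%.
2018: real = 2820.4/1.536 = 1836.20; growth vs 2017 (1818.32) = 0.98%.
2019: real = 3225.9/1.577 = 2045.59; growth vs 2018 (1836.20) = 11.40%.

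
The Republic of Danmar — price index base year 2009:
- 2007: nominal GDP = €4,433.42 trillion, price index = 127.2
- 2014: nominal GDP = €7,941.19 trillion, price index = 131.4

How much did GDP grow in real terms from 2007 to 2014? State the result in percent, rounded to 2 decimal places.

73.40%

Deflate each year: 2007 → 4433.42/1.272 = 3485.39; 2014 → 7941.19/1.314 = 6043.52.
So real GDP changed by 6043.52/3485.39 − 1 = 0.7340, i.e. 73.40%.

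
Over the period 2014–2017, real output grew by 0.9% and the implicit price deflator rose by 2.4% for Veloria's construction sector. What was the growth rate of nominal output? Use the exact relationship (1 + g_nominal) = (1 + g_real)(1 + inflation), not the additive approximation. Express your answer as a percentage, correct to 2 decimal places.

3.32%

(1 + g_nom) = (1 + g_real)(1 + π) = 1.0090 × 1.0240 = 1.03322.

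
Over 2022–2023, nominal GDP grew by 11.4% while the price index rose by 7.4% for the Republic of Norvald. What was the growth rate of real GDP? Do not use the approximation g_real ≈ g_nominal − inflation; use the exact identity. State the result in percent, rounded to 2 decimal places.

3.72%

(1 + g_nom) = (1 + g_real)(1 + π), so g_real = 1.1140 / 1.0740 − 1 = 0.03724.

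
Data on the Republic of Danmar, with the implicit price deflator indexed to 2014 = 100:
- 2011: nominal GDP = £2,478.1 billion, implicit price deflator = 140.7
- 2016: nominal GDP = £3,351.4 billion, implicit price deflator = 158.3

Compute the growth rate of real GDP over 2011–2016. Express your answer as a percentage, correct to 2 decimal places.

Deflate each year: 2011 → 2478.1/1.407 = 1761.27; 2016 → 3351.4/1.583 = 2117.12.
So real GDP changed by 2117.12/1761.27 − 1 = 0.2020, i.e. 20.20%.

20.20%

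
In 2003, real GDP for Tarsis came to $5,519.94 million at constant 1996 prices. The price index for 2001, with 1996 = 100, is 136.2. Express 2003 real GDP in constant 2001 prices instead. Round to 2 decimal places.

Real GDP in 2001 prices = Real GDP in 1996 prices × (P_2001/P_1996) = 5519.94 × 1.362 = 7518.16.

$7,518.16 million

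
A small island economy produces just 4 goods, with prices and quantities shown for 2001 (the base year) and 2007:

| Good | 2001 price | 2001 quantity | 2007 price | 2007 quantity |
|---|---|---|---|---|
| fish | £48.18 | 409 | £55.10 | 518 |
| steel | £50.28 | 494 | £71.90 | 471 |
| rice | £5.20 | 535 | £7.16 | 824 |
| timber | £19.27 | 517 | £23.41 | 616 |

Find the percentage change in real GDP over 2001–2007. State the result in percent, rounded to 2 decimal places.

13.10%

Real GDP 2001 = Nominal GDP 2001 = 48.18·409 + 50.28·494 + 5.20·535 + 19.27·517 = 57288.53.
Real GDP 2007 (at 2001 prices) = 48.18·518 + 50.28·471 + 5.20·824 + 19.27·616 = 64794.24.
Real growth = 64794.24/57288.53 − 1 = 0.1310.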